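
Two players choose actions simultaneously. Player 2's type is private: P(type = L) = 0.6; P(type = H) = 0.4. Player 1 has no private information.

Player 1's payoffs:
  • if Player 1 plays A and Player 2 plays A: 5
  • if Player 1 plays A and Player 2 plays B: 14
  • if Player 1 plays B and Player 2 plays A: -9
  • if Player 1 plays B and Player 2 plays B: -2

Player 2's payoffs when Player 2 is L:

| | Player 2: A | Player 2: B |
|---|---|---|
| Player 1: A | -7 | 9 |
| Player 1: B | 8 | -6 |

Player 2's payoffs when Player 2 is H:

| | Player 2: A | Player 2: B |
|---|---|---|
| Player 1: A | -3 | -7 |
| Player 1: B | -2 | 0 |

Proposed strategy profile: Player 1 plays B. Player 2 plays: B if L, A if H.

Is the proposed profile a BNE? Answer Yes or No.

No

Player 1 plays B: E[B] = 0.6·(-2) + 0.4·(-9) = -4.8; E[A] = 10.4. Not best-responding. ✗
Player 2 (type L), facing B: A gives 8, B gives -6. Proposed B is not best — profitable deviation exists. ✗
Player 2 (type H), facing B: A gives -2, B gives 0. Proposed A is not best — profitable deviation exists. ✗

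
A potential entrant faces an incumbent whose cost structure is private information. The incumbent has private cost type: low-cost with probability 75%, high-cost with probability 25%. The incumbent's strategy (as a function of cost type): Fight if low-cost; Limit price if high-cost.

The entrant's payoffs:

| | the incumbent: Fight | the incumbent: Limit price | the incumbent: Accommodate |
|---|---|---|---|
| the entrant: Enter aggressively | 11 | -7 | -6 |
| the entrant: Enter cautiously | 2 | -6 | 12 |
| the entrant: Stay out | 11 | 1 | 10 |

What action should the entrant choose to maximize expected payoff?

E[Enter aggressively] = 0.75·(11) + 0.25·(-7) = 6.5
E[Enter cautiously] = 0.75·(2) + 0.25·(-6) = 0
E[Stay out] = 0.75·(11) + 0.25·(1) = 8.5
Best response: Stay out (8.5 is the largest).

Stay out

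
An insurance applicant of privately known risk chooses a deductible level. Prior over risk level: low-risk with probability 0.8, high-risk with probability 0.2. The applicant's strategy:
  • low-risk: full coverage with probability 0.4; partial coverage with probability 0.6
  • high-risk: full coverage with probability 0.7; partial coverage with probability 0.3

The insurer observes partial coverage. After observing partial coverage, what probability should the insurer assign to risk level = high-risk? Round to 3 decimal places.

0.111

P(partial coverage) = 0.8·0.6 + 0.2·0.3 = 0.54
P(high-risk | partial coverage) = (0.2·0.3) / 0.54 = 0.06 / 0.54 = 0.111111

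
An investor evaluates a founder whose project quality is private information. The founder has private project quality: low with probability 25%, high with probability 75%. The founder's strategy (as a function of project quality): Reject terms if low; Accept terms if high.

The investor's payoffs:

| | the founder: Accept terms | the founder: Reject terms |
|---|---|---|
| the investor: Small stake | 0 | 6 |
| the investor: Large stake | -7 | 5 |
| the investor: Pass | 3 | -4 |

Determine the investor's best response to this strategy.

Small stake

Compute the investor's expected payoff for each action, taking the expectation over the founder's type.
E[Small stake] = 0.25·(6) + 0.75·(0) = 1.5
E[Large stake] = 0.25·(5) + 0.75·(-7) = -4
E[Pass] = 0.25·(-4) + 0.75·(3) = 1.25
Best response: Small stake (1.5 is the largest).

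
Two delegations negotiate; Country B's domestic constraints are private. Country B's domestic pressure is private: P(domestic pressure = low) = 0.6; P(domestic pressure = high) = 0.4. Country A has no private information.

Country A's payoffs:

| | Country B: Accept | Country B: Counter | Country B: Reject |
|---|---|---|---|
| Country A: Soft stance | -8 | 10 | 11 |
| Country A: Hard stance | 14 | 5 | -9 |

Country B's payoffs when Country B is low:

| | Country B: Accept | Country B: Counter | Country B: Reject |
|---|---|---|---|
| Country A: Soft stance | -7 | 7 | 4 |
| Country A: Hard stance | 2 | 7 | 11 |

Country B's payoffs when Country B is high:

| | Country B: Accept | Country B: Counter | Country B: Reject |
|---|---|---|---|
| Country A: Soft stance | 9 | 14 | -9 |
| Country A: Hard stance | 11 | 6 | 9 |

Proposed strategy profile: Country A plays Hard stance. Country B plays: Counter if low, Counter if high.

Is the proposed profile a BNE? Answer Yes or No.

No

A profile is a BNE iff every type of every player is best-responding given beliefs about the other side.
Country A plays Hard stance: E[Hard stance] = 0.6·(5) + 0.4·(5) = 5; E[Soft stance] = 10. Not best-responding. ✗
Country B (domestic pressure low), facing Hard stance: Accept gives 2, Counter gives 7, Reject gives 11. Proposed Counter is not best — profitable deviation exists. ✗
Country B (domestic pressure high), facing Hard stance: Accept gives 11, Counter gives 6, Reject gives 9. Proposed Counter is not best — profitable deviation exists. ✗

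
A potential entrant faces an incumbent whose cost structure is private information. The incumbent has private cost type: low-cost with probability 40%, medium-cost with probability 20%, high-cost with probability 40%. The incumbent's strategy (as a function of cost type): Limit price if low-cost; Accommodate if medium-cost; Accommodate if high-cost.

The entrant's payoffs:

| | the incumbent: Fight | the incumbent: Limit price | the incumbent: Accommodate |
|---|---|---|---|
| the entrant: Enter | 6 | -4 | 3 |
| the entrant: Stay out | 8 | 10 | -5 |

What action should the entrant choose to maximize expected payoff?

E[Enter] = 0.4·(-4) + 0.2·(3) + 0.4·(3) = 0.2
E[Stay out] = 0.4·(10) + 0.2·(-5) + 0.4·(-5) = 1
Best response: Stay out (1 is the largest).

Stay out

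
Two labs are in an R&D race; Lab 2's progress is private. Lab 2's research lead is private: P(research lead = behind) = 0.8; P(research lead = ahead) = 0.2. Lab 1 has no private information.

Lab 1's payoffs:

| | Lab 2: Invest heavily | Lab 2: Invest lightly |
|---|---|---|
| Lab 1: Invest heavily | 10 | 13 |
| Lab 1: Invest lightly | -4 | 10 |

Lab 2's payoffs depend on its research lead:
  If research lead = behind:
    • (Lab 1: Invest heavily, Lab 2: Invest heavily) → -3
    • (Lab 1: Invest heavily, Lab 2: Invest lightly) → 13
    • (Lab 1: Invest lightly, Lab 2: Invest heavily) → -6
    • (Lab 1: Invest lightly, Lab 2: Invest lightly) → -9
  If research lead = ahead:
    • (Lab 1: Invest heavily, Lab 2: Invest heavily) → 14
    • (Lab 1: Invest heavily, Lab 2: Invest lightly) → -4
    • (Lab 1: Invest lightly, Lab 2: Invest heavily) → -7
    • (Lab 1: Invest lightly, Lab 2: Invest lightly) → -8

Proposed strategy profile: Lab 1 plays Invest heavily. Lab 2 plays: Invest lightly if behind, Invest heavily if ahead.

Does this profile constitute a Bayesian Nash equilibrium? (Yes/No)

Yes

A profile is a BNE iff every type of every player is best-responding given beliefs about the other side.
Lab 1 plays Invest heavily: E[Invest heavily] = 0.8·(13) + 0.2·(10) = 12.4; E[Invest lightly] = 7.2. Best-responding. ✓
Lab 2 (research lead behind), facing Invest heavily: Invest heavily gives -3, Invest lightly gives 13. Proposed Invest lightly is best. ✓
Lab 2 (research lead ahead), facing Invest heavily: Invest heavily gives 14, Invest lightly gives -4. Proposed Invest heavily is best. ✓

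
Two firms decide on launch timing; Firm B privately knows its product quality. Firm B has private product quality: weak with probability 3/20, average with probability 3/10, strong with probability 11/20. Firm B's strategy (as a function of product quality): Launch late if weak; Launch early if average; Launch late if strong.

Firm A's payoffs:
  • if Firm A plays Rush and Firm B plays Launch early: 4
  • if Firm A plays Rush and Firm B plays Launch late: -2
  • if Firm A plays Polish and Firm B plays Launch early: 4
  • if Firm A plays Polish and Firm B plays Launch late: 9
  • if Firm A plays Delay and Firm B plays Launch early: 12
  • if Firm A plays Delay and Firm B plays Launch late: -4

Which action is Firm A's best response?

Polish

E[Rush] = 3/20·(-2) + 3/10·(4) + 11/20·(-2) = -1/5
E[Polish] = 3/20·(9) + 3/10·(4) + 11/20·(9) = 15/2
E[Delay] = 3/20·(-4) + 3/10·(12) + 11/20·(-4) = 4/5
Best response: Polish (15/2 is the largest).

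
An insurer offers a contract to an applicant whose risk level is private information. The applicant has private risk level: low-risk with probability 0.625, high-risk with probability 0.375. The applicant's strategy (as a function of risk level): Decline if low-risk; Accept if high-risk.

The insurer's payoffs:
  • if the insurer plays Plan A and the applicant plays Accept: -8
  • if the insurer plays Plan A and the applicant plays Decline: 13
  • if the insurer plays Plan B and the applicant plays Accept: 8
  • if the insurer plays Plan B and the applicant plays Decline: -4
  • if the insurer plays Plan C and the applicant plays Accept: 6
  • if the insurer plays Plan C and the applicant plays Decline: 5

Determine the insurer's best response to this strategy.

E[Plan A] = 0.625·(13) + 0.375·(-8) = 5.125
E[Plan B] = 0.625·(-4) + 0.375·(8) = 0.5
E[Plan C] = 0.625·(5) + 0.375·(6) = 5.375
Best response: Plan C (5.375 is the largest).

Plan C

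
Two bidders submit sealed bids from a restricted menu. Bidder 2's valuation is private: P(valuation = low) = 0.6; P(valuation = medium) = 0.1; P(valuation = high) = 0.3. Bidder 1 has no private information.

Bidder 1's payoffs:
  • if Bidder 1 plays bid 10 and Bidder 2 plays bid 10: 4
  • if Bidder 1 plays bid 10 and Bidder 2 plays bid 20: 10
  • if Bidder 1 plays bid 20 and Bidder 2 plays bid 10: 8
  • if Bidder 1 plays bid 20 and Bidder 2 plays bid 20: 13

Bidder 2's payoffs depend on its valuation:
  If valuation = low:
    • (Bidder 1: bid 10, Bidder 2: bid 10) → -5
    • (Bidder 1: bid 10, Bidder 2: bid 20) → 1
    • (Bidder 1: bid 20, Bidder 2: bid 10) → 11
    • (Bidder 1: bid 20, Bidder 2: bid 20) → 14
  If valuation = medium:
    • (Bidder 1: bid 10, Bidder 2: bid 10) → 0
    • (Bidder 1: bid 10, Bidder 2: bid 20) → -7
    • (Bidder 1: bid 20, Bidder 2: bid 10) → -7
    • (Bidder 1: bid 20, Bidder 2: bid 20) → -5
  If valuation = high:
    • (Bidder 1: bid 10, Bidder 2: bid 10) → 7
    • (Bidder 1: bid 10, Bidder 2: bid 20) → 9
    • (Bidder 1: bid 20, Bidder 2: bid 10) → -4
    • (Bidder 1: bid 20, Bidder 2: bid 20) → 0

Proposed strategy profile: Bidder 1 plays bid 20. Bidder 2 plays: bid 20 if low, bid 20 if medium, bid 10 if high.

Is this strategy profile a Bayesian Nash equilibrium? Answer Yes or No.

Bidder 1 plays bid 20: E[bid 20] = 0.6·(13) + 0.1·(13) + 0.3·(8) = 11.5; E[bid 10] = 8.2. Best-responding. ✓
Bidder 2 (valuation low), facing bid 20: bid 10 gives 11, bid 20 gives 14. Proposed bid 20 is best. ✓
Bidder 2 (valuation medium), facing bid 20: bid 10 gives -7, bid 20 gives -5. Proposed bid 20 is best. ✓
Bidder 2 (valuation high), facing bid 20: bid 10 gives -4, bid 20 gives 0. Proposed bid 10 is not best — profitable deviation exists. ✗

No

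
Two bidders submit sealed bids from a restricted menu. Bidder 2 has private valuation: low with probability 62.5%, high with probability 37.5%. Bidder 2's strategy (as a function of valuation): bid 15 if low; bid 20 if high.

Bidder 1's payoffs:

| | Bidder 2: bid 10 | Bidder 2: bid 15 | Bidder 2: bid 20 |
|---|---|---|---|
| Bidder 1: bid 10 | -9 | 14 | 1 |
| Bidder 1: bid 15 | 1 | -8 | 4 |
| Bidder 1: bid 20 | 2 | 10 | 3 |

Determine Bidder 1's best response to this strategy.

Compute Bidder 1's expected payoff for each action, taking the expectation over Bidder 2's type.
E[bid 10] = 0.625·(14) + 0.375·(1) = 9.125
E[bid 15] = 0.625·(-8) + 0.375·(4) = -3.5
E[bid 20] = 0.625·(10) + 0.375·(3) = 7.375
Best response: bid 10 (9.125 is the largest).

bid 10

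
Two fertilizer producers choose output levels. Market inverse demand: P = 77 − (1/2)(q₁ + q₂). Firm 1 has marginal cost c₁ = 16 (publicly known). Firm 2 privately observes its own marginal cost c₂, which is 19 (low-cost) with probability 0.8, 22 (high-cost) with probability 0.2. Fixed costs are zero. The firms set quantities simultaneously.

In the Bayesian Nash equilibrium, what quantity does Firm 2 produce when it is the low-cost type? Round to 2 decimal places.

Firm 2 with cost c maximizes (77 − (1/2)(q₁+q₂) − c)·q₂, giving q₂(c) = (77 − c − (1/2)q₁).
E[c₂] = 0.8·19 + 0.2·22 = 19.6
Firm 1's FOC against E[q₂] yields q₁ = (77 − 2·16 + E[c₂])/(3/2) = (77 − 32 + 19.6)/(3/2) = 43.0667.
q₂(low-cost) = (77 − 19 − (1/2)·43.0667) = 36.4667.

36.47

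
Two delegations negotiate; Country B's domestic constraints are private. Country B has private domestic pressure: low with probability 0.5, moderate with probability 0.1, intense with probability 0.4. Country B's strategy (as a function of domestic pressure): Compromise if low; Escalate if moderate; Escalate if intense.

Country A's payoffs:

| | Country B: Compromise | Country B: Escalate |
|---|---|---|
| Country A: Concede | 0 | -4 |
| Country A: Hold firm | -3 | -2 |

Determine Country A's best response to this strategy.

Concede

E[Concede] = 0.5·(0) + 0.1·(-4) + 0.4·(-4) = -2
E[Hold firm] = 0.5·(-3) + 0.1·(-2) + 0.4·(-2) = -2.5
Best response: Concede (-2 is the largest).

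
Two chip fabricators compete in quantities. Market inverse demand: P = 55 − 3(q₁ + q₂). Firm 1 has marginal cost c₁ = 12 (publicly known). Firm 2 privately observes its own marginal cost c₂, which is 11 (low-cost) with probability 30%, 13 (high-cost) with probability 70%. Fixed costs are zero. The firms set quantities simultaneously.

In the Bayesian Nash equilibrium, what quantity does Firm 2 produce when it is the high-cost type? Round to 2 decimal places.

4.59

Type-c best response for Firm 2: q₂(c) = (55 − c)/6 − q₁/2.
Firm 1 maximizes expected profit; its first-order condition is 55 − 6q₁ − 3E[q₂] − 12 = 0.
Substituting E[q₂] and solving: E[c₂] = 12.4, so q₁ = (55 − 2·12 + 12.4)/9 = 4.82222.
q₂(high-cost) = (55 − 13 − 3·4.82222)/6 = 4.58889.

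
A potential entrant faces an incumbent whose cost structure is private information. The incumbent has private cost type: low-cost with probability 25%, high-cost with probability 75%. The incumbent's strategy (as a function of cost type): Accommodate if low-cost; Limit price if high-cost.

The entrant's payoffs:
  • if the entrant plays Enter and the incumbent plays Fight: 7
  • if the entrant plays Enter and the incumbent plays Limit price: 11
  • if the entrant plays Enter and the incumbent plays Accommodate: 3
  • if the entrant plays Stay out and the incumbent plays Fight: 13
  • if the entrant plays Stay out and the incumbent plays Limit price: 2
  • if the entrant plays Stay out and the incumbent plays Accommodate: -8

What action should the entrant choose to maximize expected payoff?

Compute the entrant's expected payoff for each action, taking the expectation over the incumbent's type.
E[Enter] = 0.25·(3) + 0.75·(11) = 9
E[Stay out] = 0.25·(-8) + 0.75·(2) = -0.5
Best response: Enter (9 is the largest).

Enter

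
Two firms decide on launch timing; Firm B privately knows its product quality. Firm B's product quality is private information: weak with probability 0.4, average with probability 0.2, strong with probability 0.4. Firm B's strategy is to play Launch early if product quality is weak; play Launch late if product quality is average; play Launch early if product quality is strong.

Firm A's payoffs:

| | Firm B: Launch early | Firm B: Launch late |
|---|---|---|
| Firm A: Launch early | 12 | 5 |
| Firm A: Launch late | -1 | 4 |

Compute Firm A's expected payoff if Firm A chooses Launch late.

E[Launch late] = 0.4·(-1) + 0.2·4 + 0.4·(-1) = (-0.4) + 0.8 + (-0.4) = 0

0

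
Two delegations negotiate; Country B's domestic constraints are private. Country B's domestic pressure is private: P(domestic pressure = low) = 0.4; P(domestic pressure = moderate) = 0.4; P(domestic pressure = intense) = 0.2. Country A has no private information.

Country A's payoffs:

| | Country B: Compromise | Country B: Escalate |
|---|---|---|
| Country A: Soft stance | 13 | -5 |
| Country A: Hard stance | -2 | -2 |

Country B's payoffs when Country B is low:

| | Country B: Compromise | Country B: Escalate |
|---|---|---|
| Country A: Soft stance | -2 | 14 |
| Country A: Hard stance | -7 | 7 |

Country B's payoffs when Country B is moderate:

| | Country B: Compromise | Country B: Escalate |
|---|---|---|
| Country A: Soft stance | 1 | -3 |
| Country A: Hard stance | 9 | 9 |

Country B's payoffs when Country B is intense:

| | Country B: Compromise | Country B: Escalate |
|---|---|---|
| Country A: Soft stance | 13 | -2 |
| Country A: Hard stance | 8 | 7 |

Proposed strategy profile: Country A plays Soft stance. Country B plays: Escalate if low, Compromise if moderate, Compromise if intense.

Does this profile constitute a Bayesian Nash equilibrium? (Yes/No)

Country A plays Soft stance: E[Soft stance] = 0.4·(-5) + 0.4·(13) + 0.2·(13) = 5.8; E[Hard stance] = -2. Best-responding. ✓
Country B (domestic pressure low), facing Soft stance: Compromise gives -2, Escalate gives 14. Proposed Escalate is best. ✓
Country B (domestic pressure moderate), facing Soft stance: Compromise gives 1, Escalate gives -3. Proposed Compromise is best. ✓
Country B (domestic pressure intense), facing Soft stance: Compromise gives 13, Escalate gives -2. Proposed Compromise is best. ✓

Yes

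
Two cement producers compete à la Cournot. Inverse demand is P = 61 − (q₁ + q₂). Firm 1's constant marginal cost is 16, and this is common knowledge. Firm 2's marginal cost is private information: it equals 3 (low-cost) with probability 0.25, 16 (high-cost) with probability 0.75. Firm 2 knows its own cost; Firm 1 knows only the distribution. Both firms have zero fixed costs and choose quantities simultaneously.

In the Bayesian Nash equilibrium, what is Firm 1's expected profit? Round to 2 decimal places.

Each type of Firm 2 best-responds to q₁; Firm 1 best-responds to the expected q₂ over Firm 2's types.
Firm 2 with cost c maximizes (61 − (q₁+q₂) − c)·q₂, giving q₂(c) = (61 − c − q₁)/2.
E[c₂] = 0.25·3 + 0.75·16 = 12.75
Firm 1's FOC against E[q₂] yields q₁ = (61 − 2·16 + E[c₂])/3 = (61 − 32 + 12.75)/3 = 13.9167.
E[P] = 61 − (q₁ + E[q₂]) = 29.9167; Firm 1's expected profit = (E[P] − 16)·q₁ = (29.9167 − 16)·13.9167 = 193.674.

193.67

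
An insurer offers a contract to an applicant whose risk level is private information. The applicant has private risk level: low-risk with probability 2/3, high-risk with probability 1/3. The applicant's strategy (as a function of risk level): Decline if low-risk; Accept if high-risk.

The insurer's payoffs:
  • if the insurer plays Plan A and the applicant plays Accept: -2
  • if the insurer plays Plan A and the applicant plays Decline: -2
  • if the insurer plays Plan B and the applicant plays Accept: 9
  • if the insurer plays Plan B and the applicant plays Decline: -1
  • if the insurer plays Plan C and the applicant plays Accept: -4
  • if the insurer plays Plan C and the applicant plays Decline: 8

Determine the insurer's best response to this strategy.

Plan C

E[Plan A] = 2/3·(-2) + 1/3·(-2) = -2
E[Plan B] = 2/3·(-1) + 1/3·(9) = 7/3
E[Plan C] = 2/3·(8) + 1/3·(-4) = 4
Best response: Plan C (4 is the largest).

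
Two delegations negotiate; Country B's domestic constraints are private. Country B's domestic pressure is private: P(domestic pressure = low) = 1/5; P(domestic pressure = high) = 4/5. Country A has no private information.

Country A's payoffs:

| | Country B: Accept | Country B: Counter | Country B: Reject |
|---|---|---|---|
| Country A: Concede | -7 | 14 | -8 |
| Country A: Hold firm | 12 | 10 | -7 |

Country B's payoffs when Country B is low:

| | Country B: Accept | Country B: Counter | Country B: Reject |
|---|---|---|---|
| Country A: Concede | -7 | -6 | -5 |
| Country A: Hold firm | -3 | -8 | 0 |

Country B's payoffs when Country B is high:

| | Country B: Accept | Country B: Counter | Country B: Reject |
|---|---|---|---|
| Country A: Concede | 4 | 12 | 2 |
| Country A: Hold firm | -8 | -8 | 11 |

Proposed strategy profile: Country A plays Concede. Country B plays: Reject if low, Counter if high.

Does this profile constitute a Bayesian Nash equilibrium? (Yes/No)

Country A plays Concede: E[Concede] = 1/5·(-8) + 4/5·(14) = 48/5; E[Hold firm] = 33/5. Best-responding. ✓
Country B (domestic pressure low), facing Concede: Accept gives -7, Counter gives -6, Reject gives -5. Proposed Reject is best. ✓
Country B (domestic pressure high), facing Concede: Accept gives 4, Counter gives 12, Reject gives 2. Proposed Counter is best. ✓

Yes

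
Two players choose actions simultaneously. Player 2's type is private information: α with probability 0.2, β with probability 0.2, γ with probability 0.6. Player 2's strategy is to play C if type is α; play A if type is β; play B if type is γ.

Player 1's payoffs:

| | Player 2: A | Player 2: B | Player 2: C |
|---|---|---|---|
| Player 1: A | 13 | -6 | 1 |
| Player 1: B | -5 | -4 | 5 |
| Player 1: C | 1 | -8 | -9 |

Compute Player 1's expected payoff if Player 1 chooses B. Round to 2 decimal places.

Take the expectation over Player 2's type, weighting each type's action by its prior probability.
E[B] = 0.2·5 + 0.2·(-5) + 0.6·(-4) = 1 + (-1) + (-2.4) = -2.4

-2.40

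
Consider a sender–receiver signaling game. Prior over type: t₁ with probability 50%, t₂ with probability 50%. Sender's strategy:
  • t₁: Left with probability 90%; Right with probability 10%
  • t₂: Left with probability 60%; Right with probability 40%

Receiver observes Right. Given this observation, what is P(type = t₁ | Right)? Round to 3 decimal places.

0.200

Apply Bayes' rule using the sender's strategy as the likelihood.
P(Right) = 0.5·0.1 + 0.5·0.4 = 0.25
P(t₁ | Right) = (0.5·0.1) / 0.25 = 0.05 / 0.25 = 0.2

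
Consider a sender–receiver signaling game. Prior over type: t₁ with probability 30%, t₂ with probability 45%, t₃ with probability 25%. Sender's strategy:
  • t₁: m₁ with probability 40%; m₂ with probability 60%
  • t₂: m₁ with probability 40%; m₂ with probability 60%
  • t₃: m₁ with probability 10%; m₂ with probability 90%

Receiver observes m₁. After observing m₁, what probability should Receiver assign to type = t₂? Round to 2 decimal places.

Apply Bayes' rule using the sender's strategy as the likelihood.
P(m₁) = 0.3·0.4 + 0.45·0.4 + 0.25·0.1 = 0.325
P(t₂ | m₁) = (0.45·0.4) / 0.325 = 0.18 / 0.325 = 0.553846

0.55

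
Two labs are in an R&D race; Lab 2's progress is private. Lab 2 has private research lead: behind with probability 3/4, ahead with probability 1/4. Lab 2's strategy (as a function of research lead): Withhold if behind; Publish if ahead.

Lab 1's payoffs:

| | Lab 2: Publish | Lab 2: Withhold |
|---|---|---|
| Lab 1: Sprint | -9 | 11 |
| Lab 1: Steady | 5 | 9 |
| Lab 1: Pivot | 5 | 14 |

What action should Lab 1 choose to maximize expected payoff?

Pivot

Compute Lab 1's expected payoff for each action, taking the expectation over Lab 2's type.
E[Sprint] = 3/4·(11) + 1/4·(-9) = 6
E[Steady] = 3/4·(9) + 1/4·(5) = 8
E[Pivot] = 3/4·(14) + 1/4·(5) = 47/4
Best response: Pivot (47/4 is the largest).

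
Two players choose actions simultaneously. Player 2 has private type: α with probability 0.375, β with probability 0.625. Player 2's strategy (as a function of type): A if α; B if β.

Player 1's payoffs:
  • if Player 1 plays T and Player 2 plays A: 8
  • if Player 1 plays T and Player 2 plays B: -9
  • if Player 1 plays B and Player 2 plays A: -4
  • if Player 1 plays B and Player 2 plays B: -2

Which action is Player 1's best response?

E[T] = 0.375·(8) + 0.625·(-9) = -2.625
E[B] = 0.375·(-4) + 0.625·(-2) = -2.75
Best response: T (-2.625 is the largest).

T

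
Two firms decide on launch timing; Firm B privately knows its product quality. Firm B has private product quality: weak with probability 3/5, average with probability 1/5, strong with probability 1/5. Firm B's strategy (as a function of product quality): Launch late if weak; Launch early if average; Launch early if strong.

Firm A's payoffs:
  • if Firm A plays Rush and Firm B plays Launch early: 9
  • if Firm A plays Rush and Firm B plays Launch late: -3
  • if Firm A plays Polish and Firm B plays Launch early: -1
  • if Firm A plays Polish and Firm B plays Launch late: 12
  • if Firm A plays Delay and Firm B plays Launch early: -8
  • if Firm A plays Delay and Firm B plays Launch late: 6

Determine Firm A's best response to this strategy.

Polish

E[Rush] = 3/5·(-3) + 1/5·(9) + 1/5·(9) = 9/5
E[Polish] = 3/5·(12) + 1/5·(-1) + 1/5·(-1) = 34/5
E[Delay] = 3/5·(6) + 1/5·(-8) + 1/5·(-8) = 2/5
Best response: Polish (34/5 is the largest).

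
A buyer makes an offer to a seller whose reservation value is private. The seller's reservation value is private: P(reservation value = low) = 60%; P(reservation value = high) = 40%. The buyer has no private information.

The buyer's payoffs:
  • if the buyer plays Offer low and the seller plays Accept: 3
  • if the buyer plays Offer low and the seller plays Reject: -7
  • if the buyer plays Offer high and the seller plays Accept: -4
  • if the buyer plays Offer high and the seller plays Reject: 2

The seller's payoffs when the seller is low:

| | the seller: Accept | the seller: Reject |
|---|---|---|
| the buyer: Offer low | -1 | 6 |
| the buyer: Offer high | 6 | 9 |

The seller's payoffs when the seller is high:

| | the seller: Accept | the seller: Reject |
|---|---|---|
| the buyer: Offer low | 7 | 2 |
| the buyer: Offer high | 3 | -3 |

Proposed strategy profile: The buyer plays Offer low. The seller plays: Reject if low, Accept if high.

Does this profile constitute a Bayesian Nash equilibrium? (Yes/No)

No

The buyer plays Offer low: E[Offer low] = 0.6·(-7) + 0.4·(3) = -3; E[Offer high] = -0.4. Not best-responding. ✗
The seller (reservation value low), facing Offer low: Accept gives -1, Reject gives 6. Proposed Reject is best. ✓
The seller (reservation value high), facing Offer low: Accept gives 7, Reject gives 2. Proposed Accept is best. ✓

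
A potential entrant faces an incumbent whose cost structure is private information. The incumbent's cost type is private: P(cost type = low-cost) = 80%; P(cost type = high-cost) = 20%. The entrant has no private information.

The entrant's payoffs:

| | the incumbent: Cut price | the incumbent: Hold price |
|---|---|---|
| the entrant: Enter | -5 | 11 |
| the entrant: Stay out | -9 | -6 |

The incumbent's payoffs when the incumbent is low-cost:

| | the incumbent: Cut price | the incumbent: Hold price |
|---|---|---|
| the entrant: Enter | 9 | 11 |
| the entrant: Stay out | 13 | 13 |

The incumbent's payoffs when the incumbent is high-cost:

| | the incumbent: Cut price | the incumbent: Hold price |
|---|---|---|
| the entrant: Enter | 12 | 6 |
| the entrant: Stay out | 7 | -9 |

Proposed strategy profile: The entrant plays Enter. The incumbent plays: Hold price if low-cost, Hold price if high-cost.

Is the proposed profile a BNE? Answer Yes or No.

No

The entrant plays Enter: E[Enter] = 0.8·(11) + 0.2·(11) = 11; E[Stay out] = -6. Best-responding. ✓
The incumbent (cost type low-cost), facing Enter: Cut price gives 9, Hold price gives 11. Proposed Hold price is best. ✓
The incumbent (cost type high-cost), facing Enter: Cut price gives 12, Hold price gives 6. Proposed Hold price is not best — profitable deviation exists. ✗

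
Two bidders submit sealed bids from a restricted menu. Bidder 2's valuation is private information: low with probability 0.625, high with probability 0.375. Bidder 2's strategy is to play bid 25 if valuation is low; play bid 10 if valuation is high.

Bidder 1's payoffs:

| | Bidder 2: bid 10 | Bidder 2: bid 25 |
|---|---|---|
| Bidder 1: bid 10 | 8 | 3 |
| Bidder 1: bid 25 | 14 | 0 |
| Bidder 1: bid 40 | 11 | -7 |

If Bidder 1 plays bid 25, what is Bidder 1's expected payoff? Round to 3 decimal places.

E[bid 25] = 0.625·0 + 0.375·14 = 0 + 5.25 = 5.25

5.250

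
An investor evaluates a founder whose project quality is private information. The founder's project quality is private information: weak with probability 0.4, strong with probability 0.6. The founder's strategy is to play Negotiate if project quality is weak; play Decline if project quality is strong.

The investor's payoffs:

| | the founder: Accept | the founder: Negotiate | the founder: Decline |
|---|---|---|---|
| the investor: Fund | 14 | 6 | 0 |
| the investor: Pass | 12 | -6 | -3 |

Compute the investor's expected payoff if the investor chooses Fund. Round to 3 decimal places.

2.400

E[Fund] = 0.4·6 + 0.6·0 = 2.4 + 0 = 2.4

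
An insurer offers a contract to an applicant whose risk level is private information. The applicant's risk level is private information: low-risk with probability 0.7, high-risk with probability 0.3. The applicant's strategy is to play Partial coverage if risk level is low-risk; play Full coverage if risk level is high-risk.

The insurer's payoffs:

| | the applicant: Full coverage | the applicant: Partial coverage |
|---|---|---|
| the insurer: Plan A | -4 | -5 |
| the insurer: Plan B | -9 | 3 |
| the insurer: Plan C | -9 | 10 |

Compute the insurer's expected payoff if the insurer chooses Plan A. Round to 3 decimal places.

Take the expectation over the applicant's risk level, weighting each type's action by its prior probability.
E[Plan A] = 0.7·(-5) + 0.3·(-4) = (-3.5) + (-1.2) = -4.7

-4.700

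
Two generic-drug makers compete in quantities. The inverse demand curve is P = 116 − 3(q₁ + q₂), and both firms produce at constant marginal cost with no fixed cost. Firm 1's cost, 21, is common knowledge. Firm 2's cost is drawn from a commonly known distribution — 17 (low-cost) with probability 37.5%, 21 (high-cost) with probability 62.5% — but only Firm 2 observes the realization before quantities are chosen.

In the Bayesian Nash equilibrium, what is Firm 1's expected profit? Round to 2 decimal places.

Firm 2 with cost c maximizes (116 − 3(q₁+q₂) − c)·q₂, giving q₂(c) = (116 − c − 3q₁)/6.
E[c₂] = 0.375·17 + 0.625·21 = 19.5
Firm 1's FOC against E[q₂] yields q₁ = (116 − 2·21 + E[c₂])/9 = (116 − 42 + 19.5)/9 = 10.3889.
E[P] = 116 − 3·(q₁ + E[q₂]) = 52.1667; Firm 1's expected profit = (E[P] − 21)·q₁ = (52.1667 − 21)·10.3889 = 323.787.

323.79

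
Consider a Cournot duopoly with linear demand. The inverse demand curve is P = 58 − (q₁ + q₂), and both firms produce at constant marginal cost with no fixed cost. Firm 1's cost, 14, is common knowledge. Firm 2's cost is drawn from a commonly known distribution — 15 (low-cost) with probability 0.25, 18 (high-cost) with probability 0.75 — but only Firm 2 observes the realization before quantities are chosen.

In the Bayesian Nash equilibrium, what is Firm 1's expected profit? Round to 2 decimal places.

248.06

Type-c best response for Firm 2: q₂(c) = (58 − c)/2 − q₁/2.
Firm 1 maximizes expected profit; its first-order condition is 58 − 2q₁ − E[q₂] − 14 = 0.
Substituting E[q₂] and solving: E[c₂] = 17.25, so q₁ = (58 − 2·14 + 17.25)/3 = 15.75.
E[P] = 58 − (q₁ + E[q₂]) = 29.75; Firm 1's expected profit = (E[P] − 14)·q₁ = (29.75 − 14)·15.75 = 248.062.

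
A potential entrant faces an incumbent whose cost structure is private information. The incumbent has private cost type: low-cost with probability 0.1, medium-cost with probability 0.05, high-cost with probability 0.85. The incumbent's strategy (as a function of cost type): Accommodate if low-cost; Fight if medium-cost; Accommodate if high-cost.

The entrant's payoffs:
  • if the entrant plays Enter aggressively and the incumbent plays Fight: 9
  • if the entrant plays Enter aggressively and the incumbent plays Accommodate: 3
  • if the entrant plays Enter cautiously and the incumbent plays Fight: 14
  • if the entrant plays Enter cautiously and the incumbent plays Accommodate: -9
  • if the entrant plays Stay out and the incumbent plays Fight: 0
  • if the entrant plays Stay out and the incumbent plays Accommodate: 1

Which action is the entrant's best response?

Enter aggressively

Compute the entrant's expected payoff for each action, taking the expectation over the incumbent's type.
E[Enter aggressively] = 0.1·(3) + 0.05·(9) + 0.85·(3) = 3.3
E[Enter cautiously] = 0.1·(-9) + 0.05·(14) + 0.85·(-9) = -7.85
E[Stay out] = 0.1·(1) + 0.05·(0) + 0.85·(1) = 0.95
Best response: Enter aggressively (3.3 is the largest).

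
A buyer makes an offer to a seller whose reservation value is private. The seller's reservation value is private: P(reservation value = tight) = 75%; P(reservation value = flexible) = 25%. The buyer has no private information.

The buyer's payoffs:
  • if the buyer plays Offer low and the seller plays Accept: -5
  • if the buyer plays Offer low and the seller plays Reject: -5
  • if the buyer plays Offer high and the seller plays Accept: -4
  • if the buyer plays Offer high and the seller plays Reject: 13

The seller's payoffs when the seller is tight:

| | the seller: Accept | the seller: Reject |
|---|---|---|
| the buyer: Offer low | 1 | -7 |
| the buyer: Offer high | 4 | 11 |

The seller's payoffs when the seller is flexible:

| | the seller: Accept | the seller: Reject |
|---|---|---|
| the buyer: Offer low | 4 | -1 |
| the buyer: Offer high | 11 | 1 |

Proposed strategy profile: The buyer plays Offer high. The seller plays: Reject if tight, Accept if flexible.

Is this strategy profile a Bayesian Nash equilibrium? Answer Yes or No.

The buyer plays Offer high: E[Offer high] = 0.75·(13) + 0.25·(-4) = 8.75; E[Offer low] = -5. Best-responding. ✓
The seller (reservation value tight), facing Offer high: Accept gives 4, Reject gives 11. Proposed Reject is best. ✓
The seller (reservation value flexible), facing Offer high: Accept gives 11, Reject gives 1. Proposed Accept is best. ✓

Yes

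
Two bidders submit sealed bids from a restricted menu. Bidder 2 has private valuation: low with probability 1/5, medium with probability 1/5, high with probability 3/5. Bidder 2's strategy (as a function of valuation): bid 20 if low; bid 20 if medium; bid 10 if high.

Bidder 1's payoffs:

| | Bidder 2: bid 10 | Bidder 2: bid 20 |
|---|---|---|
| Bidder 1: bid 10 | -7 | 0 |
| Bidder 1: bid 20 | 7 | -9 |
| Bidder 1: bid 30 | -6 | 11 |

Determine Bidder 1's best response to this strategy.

Compute Bidder 1's expected payoff for each action, taking the expectation over Bidder 2's type.
E[bid 10] = 1/5·(0) + 1/5·(0) + 3/5·(-7) = -21/5
E[bid 20] = 1/5·(-9) + 1/5·(-9) + 3/5·(7) = 3/5
E[bid 30] = 1/5·(11) + 1/5·(11) + 3/5·(-6) = 4/5
Best response: bid 30 (4/5 is the largest).

bid 30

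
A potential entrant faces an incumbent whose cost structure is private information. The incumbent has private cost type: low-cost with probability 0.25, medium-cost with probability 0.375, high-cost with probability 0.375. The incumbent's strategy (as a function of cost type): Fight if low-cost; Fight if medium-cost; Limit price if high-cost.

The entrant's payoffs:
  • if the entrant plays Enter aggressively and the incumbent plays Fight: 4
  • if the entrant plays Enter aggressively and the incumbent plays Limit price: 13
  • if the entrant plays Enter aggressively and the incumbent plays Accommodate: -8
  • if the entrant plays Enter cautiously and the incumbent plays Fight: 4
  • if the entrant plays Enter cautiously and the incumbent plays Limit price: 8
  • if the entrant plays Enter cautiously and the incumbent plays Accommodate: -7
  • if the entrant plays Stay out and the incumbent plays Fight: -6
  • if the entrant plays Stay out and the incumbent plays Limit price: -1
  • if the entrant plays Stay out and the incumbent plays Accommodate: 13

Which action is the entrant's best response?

Enter aggressively

E[Enter aggressively] = 0.25·(4) + 0.375·(4) + 0.375·(13) = 7.375
E[Enter cautiously] = 0.25·(4) + 0.375·(4) + 0.375·(8) = 5.5
E[Stay out] = 0.25·(-6) + 0.375·(-6) + 0.375·(-1) = -4.125
Best response: Enter aggressively (7.375 is the largest).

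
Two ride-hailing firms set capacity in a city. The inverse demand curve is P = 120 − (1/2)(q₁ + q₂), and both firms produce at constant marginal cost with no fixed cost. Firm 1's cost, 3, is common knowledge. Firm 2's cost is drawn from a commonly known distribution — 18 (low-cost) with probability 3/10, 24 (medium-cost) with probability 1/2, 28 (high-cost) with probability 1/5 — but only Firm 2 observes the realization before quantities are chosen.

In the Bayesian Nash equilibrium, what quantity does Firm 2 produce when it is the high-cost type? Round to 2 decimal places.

46.33

Type-c best response for Firm 2: q₂(c) = (120 − c) − q₁/2.
Firm 1 maximizes expected profit; its first-order condition is 120 − q₁ − (1/2)E[q₂] − 3 = 0.
Substituting E[q₂] and solving: E[c₂] = 23, so q₁ = (120 − 2·3 + 23)/(3/2) = 91.3333.
q₂(high-cost) = (120 − 28 − (1/2)·91.3333) = 46.3333.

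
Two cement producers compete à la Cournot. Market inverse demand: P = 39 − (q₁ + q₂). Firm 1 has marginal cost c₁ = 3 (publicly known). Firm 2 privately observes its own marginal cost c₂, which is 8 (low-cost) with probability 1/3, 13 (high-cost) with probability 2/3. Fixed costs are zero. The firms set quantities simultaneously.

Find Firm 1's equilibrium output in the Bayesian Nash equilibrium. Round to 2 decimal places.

14.78

Type-c best response for Firm 2: q₂(c) = (39 − c)/2 − q₁/2.
Firm 1 maximizes expected profit; its first-order condition is 39 − 2q₁ − E[q₂] − 3 = 0.
Substituting E[q₂] and solving: E[c₂] = 11.3333, so q₁ = (39 − 2·3 + 11.3333)/3 = 14.7778.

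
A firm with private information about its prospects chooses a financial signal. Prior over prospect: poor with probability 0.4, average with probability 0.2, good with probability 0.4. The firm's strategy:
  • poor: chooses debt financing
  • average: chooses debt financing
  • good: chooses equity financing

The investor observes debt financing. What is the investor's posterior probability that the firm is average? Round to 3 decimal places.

0.333

P(debt financing) = 0.4·1 + 0.2·1 + 0.4·0 = 0.6
P(average | debt financing) = (0.2·1) / 0.6 = 0.2 / 0.6 = 0.333333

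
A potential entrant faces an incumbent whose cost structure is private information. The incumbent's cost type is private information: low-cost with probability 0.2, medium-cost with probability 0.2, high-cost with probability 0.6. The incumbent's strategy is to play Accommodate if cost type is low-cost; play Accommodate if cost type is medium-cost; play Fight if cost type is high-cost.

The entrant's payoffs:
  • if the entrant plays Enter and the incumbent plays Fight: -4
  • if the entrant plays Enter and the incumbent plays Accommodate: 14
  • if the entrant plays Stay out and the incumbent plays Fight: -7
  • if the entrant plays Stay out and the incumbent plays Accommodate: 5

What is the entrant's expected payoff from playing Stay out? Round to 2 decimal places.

-2.20

E[Stay out] = 0.2·5 + 0.2·5 + 0.6·(-7) = 1 + 1 + (-4.2) = -2.2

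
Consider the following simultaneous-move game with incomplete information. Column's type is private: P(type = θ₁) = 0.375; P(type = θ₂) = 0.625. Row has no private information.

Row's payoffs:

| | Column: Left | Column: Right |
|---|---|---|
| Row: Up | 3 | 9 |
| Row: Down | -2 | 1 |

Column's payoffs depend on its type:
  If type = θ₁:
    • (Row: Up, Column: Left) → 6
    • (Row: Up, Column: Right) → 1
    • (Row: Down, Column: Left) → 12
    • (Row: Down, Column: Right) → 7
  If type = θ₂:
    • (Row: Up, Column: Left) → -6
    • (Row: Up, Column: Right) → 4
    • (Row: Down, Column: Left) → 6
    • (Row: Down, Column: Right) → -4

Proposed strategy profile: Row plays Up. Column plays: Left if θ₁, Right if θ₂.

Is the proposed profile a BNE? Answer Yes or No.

Row plays Up: E[Up] = 0.375·(3) + 0.625·(9) = 6.75; E[Down] = -0.125. Best-responding. ✓
Column (type θ₁), facing Up: Left gives 6, Right gives 1. Proposed Left is best. ✓
Column (type θ₂), facing Up: Left gives -6, Right gives 4. Proposed Right is best. ✓

Yes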